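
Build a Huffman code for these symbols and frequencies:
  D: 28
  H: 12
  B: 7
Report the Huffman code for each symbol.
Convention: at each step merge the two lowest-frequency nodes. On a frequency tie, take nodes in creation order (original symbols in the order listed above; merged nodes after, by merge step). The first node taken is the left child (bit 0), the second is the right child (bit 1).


Huffman tree construction:
Step 1: Merge B(7) + H(12) = 19
Step 2: Merge (B+H)(19) + D(28) = 47
Read each symbol's code off the tree from the root (left child = 0, right child = 1).

Codes:
  D: 1 (length 1)
  H: 01 (length 2)
  B: 00 (length 2)
Average code length: 66/47 = 1.4043 bits/symbol


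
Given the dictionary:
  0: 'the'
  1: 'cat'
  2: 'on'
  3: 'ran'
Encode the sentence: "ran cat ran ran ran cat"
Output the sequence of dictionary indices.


Look up each word in the dictionary:
  'ran' -> 3
  'cat' -> 1
  'ran' -> 3
  'ran' -> 3
  'ran' -> 3
  'cat' -> 1

Encoded: [3, 1, 3, 3, 3, 1]


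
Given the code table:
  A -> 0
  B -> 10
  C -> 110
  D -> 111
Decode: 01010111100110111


Decoding:
0 -> A
10 -> B
10 -> B
111 -> D
10 -> B
0 -> A
110 -> C
111 -> D


Result: ABBDBACD


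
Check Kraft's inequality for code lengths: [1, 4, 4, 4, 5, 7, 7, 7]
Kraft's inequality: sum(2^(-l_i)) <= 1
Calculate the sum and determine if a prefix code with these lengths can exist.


Sum = 2^(-1) + 2^(-4) + 2^(-4) + 2^(-4) + 2^(-5) + 2^(-7) + 2^(-7) + 2^(-7)
    = 0.5 + 0.0625 + 0.0625 + 0.0625 + 0.03125 + 0.0078125 + 0.0078125 + 0.0078125
    = 95/128 = 0.7421875
Since 0.7421875 <= 1, Kraft's inequality IS satisfied.
A prefix code with these lengths CAN exist.

Kraft sum = 0.7421875. Satisfied.


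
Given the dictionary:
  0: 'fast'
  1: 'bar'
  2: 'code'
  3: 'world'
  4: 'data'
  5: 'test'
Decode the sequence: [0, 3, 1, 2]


Look up each index in the dictionary:
  0 -> 'fast'
  3 -> 'world'
  1 -> 'bar'
  2 -> 'code'

Decoded: "fast world bar code"


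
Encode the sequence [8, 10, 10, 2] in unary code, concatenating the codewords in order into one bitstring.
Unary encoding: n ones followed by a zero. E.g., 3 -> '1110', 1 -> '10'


Encode each number as n ones followed by a terminating 0:
  8 -> 111111110 (9 bits)
  10 -> 11111111110 (11 bits)
  10 -> 11111111110 (11 bits)
  2 -> 110 (3 bits)
Total length = 9 + 11 + 11 + 3 = 34 bits.

Unary([8, 10, 10, 2]) = 1111111101111111111011111111110110 (34 bits)


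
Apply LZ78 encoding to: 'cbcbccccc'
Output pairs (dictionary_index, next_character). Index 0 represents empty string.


LZ78 encoding steps:
Dictionary: {0: ''}
Step 1: w='' (idx 0), next='c' -> output (0, 'c'), add 'c' as idx 1
Step 2: w='' (idx 0), next='b' -> output (0, 'b'), add 'b' as idx 2
Step 3: w='c' (idx 1), next='b' -> output (1, 'b'), add 'cb' as idx 3
Step 4: w='c' (idx 1), next='c' -> output (1, 'c'), add 'cc' as idx 4
Step 5: w='cc' (idx 4), next='c' -> output (4, 'c'), add 'ccc' as idx 5


Encoded: [(0, 'c'), (0, 'b'), (1, 'b'), (1, 'c'), (4, 'c')]


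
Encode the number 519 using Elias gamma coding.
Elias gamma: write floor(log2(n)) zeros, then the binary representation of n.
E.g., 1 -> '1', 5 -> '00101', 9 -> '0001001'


num_bits = floor(log2(519)) + 1 = 10
leading_zeros = num_bits - 1 = 9
binary(519) = 1000000111

Elias gamma(519) = '000000000' + '1000000111' = 0000000001000000111 (19 bits)


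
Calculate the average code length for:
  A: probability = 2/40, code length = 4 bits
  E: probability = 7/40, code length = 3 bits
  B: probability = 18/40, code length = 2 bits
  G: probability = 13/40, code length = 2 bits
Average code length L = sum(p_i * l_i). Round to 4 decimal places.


Weighted contributions p_i * l_i:
  A: (2/40) * 4 = 8/40
  E: (7/40) * 3 = 21/40
  B: (18/40) * 2 = 36/40
  G: (13/40) * 2 = 26/40
Sum = (8 + 21 + 36 + 26)/40 = 91/40

L = 91/40 = 2.2750 bits/symbol


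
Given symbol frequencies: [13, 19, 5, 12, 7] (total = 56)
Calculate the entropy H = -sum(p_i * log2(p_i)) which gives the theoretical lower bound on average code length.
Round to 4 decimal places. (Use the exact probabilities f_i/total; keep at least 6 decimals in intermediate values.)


Per-symbol terms -p_i * log2(p_i) with p_i = f_i/56:
  p = 13/56 = 0.232143: log2(p) = -2.106915, -p*log2(p) = 0.489105
  p = 19/56 = 0.339286: log2(p) = -1.559427, -p*log2(p) = 0.529091
  p = 5/56 = 0.089286: log2(p) = -3.485427, -p*log2(p) = 0.311199
  p = 12/56 = 0.214286: log2(p) = -2.222392, -p*log2(p) = 0.476227
  p = 7/56 = 0.125000: log2(p) = -3.000000, -p*log2(p) = 0.375000
H = 0.489105 + 0.529091 + 0.311199 + 0.476227 + 0.375000 = 2.180622

H = 2.1806 bits/symbol


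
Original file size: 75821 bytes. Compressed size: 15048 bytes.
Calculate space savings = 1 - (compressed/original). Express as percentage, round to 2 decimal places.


ratio = compressed/original = 15048/75821 = 0.198467
savings = 1 - ratio = 1 - 0.198467 = 0.801533
as a percentage: 0.801533 * 100 = 80.15%

Space savings = 1 - 15048/75821 = 80.15%


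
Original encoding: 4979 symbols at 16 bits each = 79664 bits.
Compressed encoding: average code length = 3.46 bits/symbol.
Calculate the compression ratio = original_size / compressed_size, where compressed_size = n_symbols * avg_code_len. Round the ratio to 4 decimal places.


original_size = n_symbols * orig_bits = 4979 * 16 = 79664 bits
compressed_size = n_symbols * avg_code_len = 4979 * 3.46 = 17227.34 bits
ratio = original_size / compressed_size = 79664 / 17227.34 = 4.6243

Compression ratio = 4.6243


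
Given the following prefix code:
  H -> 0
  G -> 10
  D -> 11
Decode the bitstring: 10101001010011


Decoding step by step:
Bits 10 -> G
Bits 10 -> G
Bits 10 -> G
Bits 0 -> H
Bits 10 -> G
Bits 10 -> G
Bits 0 -> H
Bits 11 -> D


Decoded message: GGGHGGHD


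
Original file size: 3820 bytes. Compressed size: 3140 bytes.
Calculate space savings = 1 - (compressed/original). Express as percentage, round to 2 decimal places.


ratio = compressed/original = 3140/3820 = 0.82199
savings = 1 - ratio = 1 - 0.82199 = 0.17801
as a percentage: 0.17801 * 100 = 17.8%

Space savings = 1 - 3140/3820 = 17.8%


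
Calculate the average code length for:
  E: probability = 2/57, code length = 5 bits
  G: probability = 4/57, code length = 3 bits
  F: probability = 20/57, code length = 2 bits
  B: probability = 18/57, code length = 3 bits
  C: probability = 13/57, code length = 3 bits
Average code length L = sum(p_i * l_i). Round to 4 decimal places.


Weighted contributions p_i * l_i:
  E: (2/57) * 5 = 10/57
  G: (4/57) * 3 = 12/57
  F: (20/57) * 2 = 40/57
  B: (18/57) * 3 = 54/57
  C: (13/57) * 3 = 39/57
Sum = (10 + 12 + 40 + 54 + 39)/57 = 155/57

L = 155/57 = 2.7193 bits/symbol


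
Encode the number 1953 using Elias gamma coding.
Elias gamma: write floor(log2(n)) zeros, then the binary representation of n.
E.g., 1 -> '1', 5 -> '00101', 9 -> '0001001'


num_bits = floor(log2(1953)) + 1 = 11
leading_zeros = num_bits - 1 = 10
binary(1953) = 11110100001

Elias gamma(1953) = '0000000000' + '11110100001' = 000000000011110100001 (21 bits)


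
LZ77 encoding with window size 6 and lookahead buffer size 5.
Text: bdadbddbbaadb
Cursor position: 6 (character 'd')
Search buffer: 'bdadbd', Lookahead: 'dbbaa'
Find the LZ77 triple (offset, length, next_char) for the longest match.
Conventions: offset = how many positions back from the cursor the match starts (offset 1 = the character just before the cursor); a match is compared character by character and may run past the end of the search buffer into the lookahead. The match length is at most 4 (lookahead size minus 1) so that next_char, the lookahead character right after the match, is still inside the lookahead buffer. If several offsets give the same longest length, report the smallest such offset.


Try each offset into the search buffer:
  offset=1 (pos 5, char 'd'): match length 1
  offset=2 (pos 4, char 'b'): match length 0
  offset=3 (pos 3, char 'd'): match length 2
  offset=4 (pos 2, char 'a'): match length 0
  offset=5 (pos 1, char 'd'): match length 1
  offset=6 (pos 0, char 'b'): match length 0
Longest match has length 2 at offset 3.
next_char = character at position 6 + 2 = 8 -> 'b'

Best match: offset=3, length=2 (matching 'db' starting at position 3)
LZ77 triple: (3, 2, 'b')


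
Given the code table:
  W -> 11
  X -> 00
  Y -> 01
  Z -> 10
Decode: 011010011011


Decoding:
01 -> Y
10 -> Z
10 -> Z
01 -> Y
10 -> Z
11 -> W


Result: YZZYZW


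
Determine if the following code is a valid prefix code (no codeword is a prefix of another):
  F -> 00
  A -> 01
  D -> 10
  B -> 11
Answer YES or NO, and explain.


Checking each pair (does one codeword prefix another?):
  F='00' vs A='01': no prefix
  F='00' vs D='10': no prefix
  F='00' vs B='11': no prefix
  A='01' vs F='00': no prefix
  A='01' vs D='10': no prefix
  A='01' vs B='11': no prefix
  D='10' vs F='00': no prefix
  D='10' vs A='01': no prefix
  D='10' vs B='11': no prefix
  B='11' vs F='00': no prefix
  B='11' vs A='01': no prefix
  B='11' vs D='10': no prefix
No violation found over all pairs.

YES -- this is a valid prefix code. No codeword is a prefix of any other codeword.


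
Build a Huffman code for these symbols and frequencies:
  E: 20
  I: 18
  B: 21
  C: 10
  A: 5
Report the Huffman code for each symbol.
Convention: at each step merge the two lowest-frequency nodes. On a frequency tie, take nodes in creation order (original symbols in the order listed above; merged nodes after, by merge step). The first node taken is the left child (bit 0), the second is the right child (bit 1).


Huffman tree construction:
Step 1: Merge A(5) + C(10) = 15
Step 2: Merge (A+C)(15) + I(18) = 33
Step 3: Merge E(20) + B(21) = 41
Step 4: Merge ((A+C)+I)(33) + (E+B)(41) = 74
Read each symbol's code off the tree from the root (left child = 0, right child = 1).

Codes:
  E: 10 (length 2)
  I: 01 (length 2)
  B: 11 (length 2)
  C: 001 (length 3)
  A: 000 (length 3)
Average code length: 163/74 = 2.2027 bits/symbol


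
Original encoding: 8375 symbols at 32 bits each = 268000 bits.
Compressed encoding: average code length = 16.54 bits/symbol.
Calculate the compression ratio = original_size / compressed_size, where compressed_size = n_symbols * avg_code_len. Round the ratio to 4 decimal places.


original_size = n_symbols * orig_bits = 8375 * 32 = 268000 bits
compressed_size = n_symbols * avg_code_len = 8375 * 16.54 = 138522.5 bits
ratio = original_size / compressed_size = 268000 / 138522.5 = 1.9347

Compression ratio = 1.9347


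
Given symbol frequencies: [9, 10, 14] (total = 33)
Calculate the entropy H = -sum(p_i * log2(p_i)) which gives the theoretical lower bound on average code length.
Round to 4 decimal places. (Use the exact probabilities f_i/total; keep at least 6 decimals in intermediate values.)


Per-symbol terms -p_i * log2(p_i) with p_i = f_i/33:
  p = 9/33 = 0.272727: log2(p) = -1.874469, -p*log2(p) = 0.511219
  p = 10/33 = 0.303030: log2(p) = -1.722466, -p*log2(p) = 0.521959
  p = 14/33 = 0.424242: log2(p) = -1.237039, -p*log2(p) = 0.524805
H = 0.511219 + 0.521959 + 0.524805 = 1.557983

H = 1.558 bits/symbol


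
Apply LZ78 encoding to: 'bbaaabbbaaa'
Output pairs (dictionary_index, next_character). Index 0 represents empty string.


LZ78 encoding steps:
Dictionary: {0: ''}
Step 1: w='' (idx 0), next='b' -> output (0, 'b'), add 'b' as idx 1
Step 2: w='b' (idx 1), next='a' -> output (1, 'a'), add 'ba' as idx 2
Step 3: w='' (idx 0), next='a' -> output (0, 'a'), add 'a' as idx 3
Step 4: w='a' (idx 3), next='b' -> output (3, 'b'), add 'ab' as idx 4
Step 5: w='b' (idx 1), next='b' -> output (1, 'b'), add 'bb' as idx 5
Step 6: w='a' (idx 3), next='a' -> output (3, 'a'), add 'aa' as idx 6
Step 7: w='a' (idx 3), end of input -> output (3, '')


Encoded: [(0, 'b'), (1, 'a'), (0, 'a'), (3, 'b'), (1, 'b'), (3, 'a'), (3, '')]


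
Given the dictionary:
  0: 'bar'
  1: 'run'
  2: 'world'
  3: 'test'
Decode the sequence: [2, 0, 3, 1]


Look up each index in the dictionary:
  2 -> 'world'
  0 -> 'bar'
  3 -> 'test'
  1 -> 'run'

Decoded: "world bar test run"


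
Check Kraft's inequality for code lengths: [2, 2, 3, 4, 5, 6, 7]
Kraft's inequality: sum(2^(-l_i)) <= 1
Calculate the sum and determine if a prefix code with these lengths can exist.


Sum = 2^(-2) + 2^(-2) + 2^(-3) + 2^(-4) + 2^(-5) + 2^(-6) + 2^(-7)
    = 0.25 + 0.25 + 0.125 + 0.0625 + 0.03125 + 0.015625 + 0.0078125
    = 95/128 = 0.7421875
Since 0.7421875 <= 1, Kraft's inequality IS satisfied.
A prefix code with these lengths CAN exist.

Kraft sum = 0.7421875. Satisfied.


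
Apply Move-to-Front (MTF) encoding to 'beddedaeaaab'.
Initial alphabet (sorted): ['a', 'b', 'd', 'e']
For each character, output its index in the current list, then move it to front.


MTF encoding:
'b': index 1 in ['a', 'b', 'd', 'e'] -> ['b', 'a', 'd', 'e']
'e': index 3 in ['b', 'a', 'd', 'e'] -> ['e', 'b', 'a', 'd']
'd': index 3 in ['e', 'b', 'a', 'd'] -> ['d', 'e', 'b', 'a']
'd': index 0 in ['d', 'e', 'b', 'a'] -> ['d', 'e', 'b', 'a']
'e': index 1 in ['d', 'e', 'b', 'a'] -> ['e', 'd', 'b', 'a']
'd': index 1 in ['e', 'd', 'b', 'a'] -> ['d', 'e', 'b', 'a']
'a': index 3 in ['d', 'e', 'b', 'a'] -> ['a', 'd', 'e', 'b']
'e': index 2 in ['a', 'd', 'e', 'b'] -> ['e', 'a', 'd', 'b']
'a': index 1 in ['e', 'a', 'd', 'b'] -> ['a', 'e', 'd', 'b']
'a': index 0 in ['a', 'e', 'd', 'b'] -> ['a', 'e', 'd', 'b']
'a': index 0 in ['a', 'e', 'd', 'b'] -> ['a', 'e', 'd', 'b']
'b': index 3 in ['a', 'e', 'd', 'b'] -> ['b', 'a', 'e', 'd']


Output: [1, 3, 3, 0, 1, 1, 3, 2, 1, 0, 0, 3]


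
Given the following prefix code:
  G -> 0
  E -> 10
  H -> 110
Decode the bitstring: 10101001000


Decoding step by step:
Bits 10 -> E
Bits 10 -> E
Bits 10 -> E
Bits 0 -> G
Bits 10 -> E
Bits 0 -> G
Bits 0 -> G


Decoded message: EEEGEGG


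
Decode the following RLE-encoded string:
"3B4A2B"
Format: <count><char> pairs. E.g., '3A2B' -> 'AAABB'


Expanding each <count><char> pair:
  3B -> 'BBB'
  4A -> 'AAAA'
  2B -> 'BB'

Decoded = BBBAAAABB


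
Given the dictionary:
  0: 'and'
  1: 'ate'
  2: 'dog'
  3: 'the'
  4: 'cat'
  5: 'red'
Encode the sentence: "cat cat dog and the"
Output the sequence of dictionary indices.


Look up each word in the dictionary:
  'cat' -> 4
  'cat' -> 4
  'dog' -> 2
  'and' -> 0
  'the' -> 3

Encoded: [4, 4, 2, 0, 3]


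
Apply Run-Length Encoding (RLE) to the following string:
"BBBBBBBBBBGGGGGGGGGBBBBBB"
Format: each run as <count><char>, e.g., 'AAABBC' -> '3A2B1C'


Scanning runs left to right:
  i=0: run of 'B' x 10 -> '10B'
  i=10: run of 'G' x 9 -> '9G'
  i=19: run of 'B' x 6 -> '6B'

RLE = 10B9G6B


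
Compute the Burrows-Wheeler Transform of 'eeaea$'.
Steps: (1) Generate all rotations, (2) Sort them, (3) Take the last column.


Rotations (sorted):
  0: $eeaea -> last char: a
  1: a$eeae -> last char: e
  2: aea$ee -> last char: e
  3: ea$eea -> last char: a
  4: eaea$e -> last char: e
  5: eeaea$ -> last char: $


BWT = aeeae$


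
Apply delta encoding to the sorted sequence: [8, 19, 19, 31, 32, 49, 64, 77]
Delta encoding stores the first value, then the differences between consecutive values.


First value: 8
Deltas:
  19 - 8 = 11
  19 - 19 = 0
  31 - 19 = 12
  32 - 31 = 1
  49 - 32 = 17
  64 - 49 = 15
  77 - 64 = 13


Delta encoded: [8, 11, 0, 12, 1, 17, 15, 13]


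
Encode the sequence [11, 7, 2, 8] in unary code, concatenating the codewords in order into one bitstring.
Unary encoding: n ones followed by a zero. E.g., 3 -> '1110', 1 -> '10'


Encode each number as n ones followed by a terminating 0:
  11 -> 111111111110 (12 bits)
  7 -> 11111110 (8 bits)
  2 -> 110 (3 bits)
  8 -> 111111110 (9 bits)
Total length = 12 + 8 + 3 + 9 = 32 bits.

Unary([11, 7, 2, 8]) = 11111111111011111110110111111110 (32 bits)


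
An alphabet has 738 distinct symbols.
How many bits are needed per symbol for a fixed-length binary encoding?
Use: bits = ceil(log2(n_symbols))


log2(738) = 9.5275
Bracket: 2^9 = 512 < 738 <= 2^10 = 1024
So ceil(log2(738)) = 10

bits = ceil(log2(738)) = ceil(9.5275) = 10 bits


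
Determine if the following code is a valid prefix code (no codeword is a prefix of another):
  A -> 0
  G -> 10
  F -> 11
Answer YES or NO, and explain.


Checking each pair (does one codeword prefix another?):
  A='0' vs G='10': no prefix
  A='0' vs F='11': no prefix
  G='10' vs A='0': no prefix
  G='10' vs F='11': no prefix
  F='11' vs A='0': no prefix
  F='11' vs G='10': no prefix
No violation found over all pairs.

YES -- this is a valid prefix code. No codeword is a prefix of any other codeword.


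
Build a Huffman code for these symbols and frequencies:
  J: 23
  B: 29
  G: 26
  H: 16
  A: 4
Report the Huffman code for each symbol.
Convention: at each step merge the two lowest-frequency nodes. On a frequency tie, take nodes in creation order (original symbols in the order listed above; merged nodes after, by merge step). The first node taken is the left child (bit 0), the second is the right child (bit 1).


Huffman tree construction:
Step 1: Merge A(4) + H(16) = 20
Step 2: Merge (A+H)(20) + J(23) = 43
Step 3: Merge G(26) + B(29) = 55
Step 4: Merge ((A+H)+J)(43) + (G+B)(55) = 98
Read each symbol's code off the tree from the root (left child = 0, right child = 1).

Codes:
  J: 01 (length 2)
  B: 11 (length 2)
  G: 10 (length 2)
  H: 001 (length 3)
  A: 000 (length 3)
Average code length: 216/98 = 2.2041 bits/symbol


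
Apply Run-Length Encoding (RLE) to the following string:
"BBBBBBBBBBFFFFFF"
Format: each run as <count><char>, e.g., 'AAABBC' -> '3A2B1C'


Scanning runs left to right:
  i=0: run of 'B' x 10 -> '10B'
  i=10: run of 'F' x 6 -> '6F'

RLE = 10B6F


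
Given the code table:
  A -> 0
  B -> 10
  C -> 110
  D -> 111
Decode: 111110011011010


Decoding:
111 -> D
110 -> C
0 -> A
110 -> C
110 -> C
10 -> B


Result: DCACCB


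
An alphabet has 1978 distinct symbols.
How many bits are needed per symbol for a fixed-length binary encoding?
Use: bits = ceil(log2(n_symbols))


log2(1978) = 10.9498
Bracket: 2^10 = 1024 < 1978 <= 2^11 = 2048
So ceil(log2(1978)) = 11

bits = ceil(log2(1978)) = ceil(10.9498) = 11 bits


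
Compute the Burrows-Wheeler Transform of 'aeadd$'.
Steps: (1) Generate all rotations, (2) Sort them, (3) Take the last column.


Rotations (sorted):
  0: $aeadd -> last char: d
  1: add$ae -> last char: e
  2: aeadd$ -> last char: $
  3: d$aead -> last char: d
  4: dd$aea -> last char: a
  5: eadd$a -> last char: a


BWT = de$daa


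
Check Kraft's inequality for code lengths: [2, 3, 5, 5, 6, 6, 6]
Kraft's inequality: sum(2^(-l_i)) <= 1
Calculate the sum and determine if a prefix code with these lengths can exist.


Sum = 2^(-2) + 2^(-3) + 2^(-5) + 2^(-5) + 2^(-6) + 2^(-6) + 2^(-6)
    = 0.25 + 0.125 + 0.03125 + 0.03125 + 0.015625 + 0.015625 + 0.015625
    = 31/64 = 0.484375
Since 0.484375 <= 1, Kraft's inequality IS satisfied.
A prefix code with these lengths CAN exist.

Kraft sum = 0.484375. Satisfied.


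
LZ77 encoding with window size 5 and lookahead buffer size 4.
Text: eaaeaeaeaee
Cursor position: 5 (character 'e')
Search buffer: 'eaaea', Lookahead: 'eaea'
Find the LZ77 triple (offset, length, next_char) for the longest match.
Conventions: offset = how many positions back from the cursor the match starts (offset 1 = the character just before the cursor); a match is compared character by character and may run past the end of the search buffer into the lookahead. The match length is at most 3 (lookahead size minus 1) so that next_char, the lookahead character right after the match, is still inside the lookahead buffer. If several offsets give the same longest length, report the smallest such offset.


Try each offset into the search buffer:
  offset=1 (pos 4, char 'a'): match length 0
  offset=2 (pos 3, char 'e'): match length 3
  offset=3 (pos 2, char 'a'): match length 0
  offset=4 (pos 1, char 'a'): match length 0
  offset=5 (pos 0, char 'e'): match length 2
Longest match has length 3 at offset 2.
next_char = character at position 5 + 3 = 8 -> 'a'

Best match: offset=2, length=3 (matching 'eae' starting at position 3)
LZ77 triple: (2, 3, 'a')


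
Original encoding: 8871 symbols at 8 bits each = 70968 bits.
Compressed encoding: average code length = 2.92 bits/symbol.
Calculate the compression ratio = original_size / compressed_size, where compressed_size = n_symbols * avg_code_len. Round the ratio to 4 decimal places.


original_size = n_symbols * orig_bits = 8871 * 8 = 70968 bits
compressed_size = n_symbols * avg_code_len = 8871 * 2.92 = 25903.32 bits
ratio = original_size / compressed_size = 70968 / 25903.32 = 2.7397

Compression ratio = 2.7397


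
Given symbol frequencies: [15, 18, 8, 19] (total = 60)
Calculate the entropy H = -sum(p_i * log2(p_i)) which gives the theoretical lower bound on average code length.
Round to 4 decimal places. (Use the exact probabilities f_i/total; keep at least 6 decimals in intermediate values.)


Per-symbol terms -p_i * log2(p_i) with p_i = f_i/60:
  p = 15/60 = 0.250000: log2(p) = -2.000000, -p*log2(p) = 0.500000
  p = 18/60 = 0.300000: log2(p) = -1.736966, -p*log2(p) = 0.521090
  p = 8/60 = 0.133333: log2(p) = -2.906891, -p*log2(p) = 0.387585
  p = 19/60 = 0.316667: log2(p) = -1.658963, -p*log2(p) = 0.525338
H = 0.500000 + 0.521090 + 0.387585 + 0.525338 = 1.934013

H = 1.934 bits/symbol


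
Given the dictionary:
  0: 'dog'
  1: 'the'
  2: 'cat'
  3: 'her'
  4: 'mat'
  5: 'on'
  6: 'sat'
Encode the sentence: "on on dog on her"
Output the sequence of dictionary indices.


Look up each word in the dictionary:
  'on' -> 5
  'on' -> 5
  'dog' -> 0
  'on' -> 5
  'her' -> 3

Encoded: [5, 5, 0, 5, 3]


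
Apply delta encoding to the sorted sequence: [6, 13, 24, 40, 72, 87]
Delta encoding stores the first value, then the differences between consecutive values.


First value: 6
Deltas:
  13 - 6 = 7
  24 - 13 = 11
  40 - 24 = 16
  72 - 40 = 32
  87 - 72 = 15


Delta encoded: [6, 7, 11, 16, 32, 15]


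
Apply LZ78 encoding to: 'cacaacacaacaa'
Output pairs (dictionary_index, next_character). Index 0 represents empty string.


LZ78 encoding steps:
Dictionary: {0: ''}
Step 1: w='' (idx 0), next='c' -> output (0, 'c'), add 'c' as idx 1
Step 2: w='' (idx 0), next='a' -> output (0, 'a'), add 'a' as idx 2
Step 3: w='c' (idx 1), next='a' -> output (1, 'a'), add 'ca' as idx 3
Step 4: w='a' (idx 2), next='c' -> output (2, 'c'), add 'ac' as idx 4
Step 5: w='ac' (idx 4), next='a' -> output (4, 'a'), add 'aca' as idx 5
Step 6: w='aca' (idx 5), next='a' -> output (5, 'a'), add 'acaa' as idx 6


Encoded: [(0, 'c'), (0, 'a'), (1, 'a'), (2, 'c'), (4, 'a'), (5, 'a')]


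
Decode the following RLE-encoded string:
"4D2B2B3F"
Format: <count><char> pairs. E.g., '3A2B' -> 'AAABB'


Expanding each <count><char> pair:
  4D -> 'DDDD'
  2B -> 'BB'
  2B -> 'BB'
  3F -> 'FFF'

Decoded = DDDDBBBBFFF


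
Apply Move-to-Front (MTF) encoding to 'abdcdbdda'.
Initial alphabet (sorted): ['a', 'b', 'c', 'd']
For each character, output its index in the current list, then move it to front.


MTF encoding:
'a': index 0 in ['a', 'b', 'c', 'd'] -> ['a', 'b', 'c', 'd']
'b': index 1 in ['a', 'b', 'c', 'd'] -> ['b', 'a', 'c', 'd']
'd': index 3 in ['b', 'a', 'c', 'd'] -> ['d', 'b', 'a', 'c']
'c': index 3 in ['d', 'b', 'a', 'c'] -> ['c', 'd', 'b', 'a']
'd': index 1 in ['c', 'd', 'b', 'a'] -> ['d', 'c', 'b', 'a']
'b': index 2 in ['d', 'c', 'b', 'a'] -> ['b', 'd', 'c', 'a']
'd': index 1 in ['b', 'd', 'c', 'a'] -> ['d', 'b', 'c', 'a']
'd': index 0 in ['d', 'b', 'c', 'a'] -> ['d', 'b', 'c', 'a']
'a': index 3 in ['d', 'b', 'c', 'a'] -> ['a', 'd', 'b', 'c']


Output: [0, 1, 3, 3, 1, 2, 1, 0, 3]


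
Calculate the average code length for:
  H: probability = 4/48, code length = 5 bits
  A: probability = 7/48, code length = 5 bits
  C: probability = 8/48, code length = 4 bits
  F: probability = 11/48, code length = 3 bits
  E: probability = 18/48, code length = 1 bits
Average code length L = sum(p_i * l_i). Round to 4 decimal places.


Weighted contributions p_i * l_i:
  H: (4/48) * 5 = 20/48
  A: (7/48) * 5 = 35/48
  C: (8/48) * 4 = 32/48
  F: (11/48) * 3 = 33/48
  E: (18/48) * 1 = 18/48
Sum = (20 + 35 + 32 + 33 + 18)/48 = 138/48

L = 138/48 = 2.8750 bits/symbol


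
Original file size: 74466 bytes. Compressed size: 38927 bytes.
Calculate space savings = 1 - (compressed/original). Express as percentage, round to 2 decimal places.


ratio = compressed/original = 38927/74466 = 0.522749
savings = 1 - ratio = 1 - 0.522749 = 0.477251
as a percentage: 0.477251 * 100 = 47.73%

Space savings = 1 - 38927/74466 = 47.73%


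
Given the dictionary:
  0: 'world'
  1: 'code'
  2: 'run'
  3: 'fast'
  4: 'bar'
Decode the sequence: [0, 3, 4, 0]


Look up each index in the dictionary:
  0 -> 'world'
  3 -> 'fast'
  4 -> 'bar'
  0 -> 'world'

Decoded: "world fast bar world"


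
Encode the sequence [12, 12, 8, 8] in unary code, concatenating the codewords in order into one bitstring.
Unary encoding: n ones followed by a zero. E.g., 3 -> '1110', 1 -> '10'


Encode each number as n ones followed by a terminating 0:
  12 -> 1111111111110 (13 bits)
  12 -> 1111111111110 (13 bits)
  8 -> 111111110 (9 bits)
  8 -> 111111110 (9 bits)
Total length = 13 + 13 + 9 + 9 = 44 bits.

Unary([12, 12, 8, 8]) = 11111111111101111111111110111111110111111110 (44 bits)


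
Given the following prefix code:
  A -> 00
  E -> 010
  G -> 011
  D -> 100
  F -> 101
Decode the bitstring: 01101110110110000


Decoding step by step:
Bits 011 -> G
Bits 011 -> G
Bits 101 -> F
Bits 101 -> F
Bits 100 -> D
Bits 00 -> A


Decoded message: GGFFDA


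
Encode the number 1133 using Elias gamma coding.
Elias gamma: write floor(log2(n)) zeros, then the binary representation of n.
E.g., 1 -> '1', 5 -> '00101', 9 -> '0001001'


num_bits = floor(log2(1133)) + 1 = 11
leading_zeros = num_bits - 1 = 10
binary(1133) = 10001101101

Elias gamma(1133) = '0000000000' + '10001101101' = 000000000010001101101 (21 bits)


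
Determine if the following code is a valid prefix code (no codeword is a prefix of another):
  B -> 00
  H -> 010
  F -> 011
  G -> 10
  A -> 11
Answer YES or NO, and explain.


Checking each pair (does one codeword prefix another?):
  B='00' vs H='010': no prefix
  B='00' vs F='011': no prefix
  B='00' vs G='10': no prefix
  B='00' vs A='11': no prefix
  H='010' vs B='00': no prefix
  H='010' vs F='011': no prefix
  H='010' vs G='10': no prefix
  H='010' vs A='11': no prefix
  F='011' vs B='00': no prefix
  F='011' vs H='010': no prefix
  F='011' vs G='10': no prefix
  F='011' vs A='11': no prefix
  G='10' vs B='00': no prefix
  G='10' vs H='010': no prefix
  G='10' vs F='011': no prefix
  G='10' vs A='11': no prefix
  A='11' vs B='00': no prefix
  A='11' vs H='010': no prefix
  A='11' vs F='011': no prefix
  A='11' vs G='10': no prefix
No violation found over all pairs.

YES -- this is a valid prefix code. No codeword is a prefix of any other codeword.


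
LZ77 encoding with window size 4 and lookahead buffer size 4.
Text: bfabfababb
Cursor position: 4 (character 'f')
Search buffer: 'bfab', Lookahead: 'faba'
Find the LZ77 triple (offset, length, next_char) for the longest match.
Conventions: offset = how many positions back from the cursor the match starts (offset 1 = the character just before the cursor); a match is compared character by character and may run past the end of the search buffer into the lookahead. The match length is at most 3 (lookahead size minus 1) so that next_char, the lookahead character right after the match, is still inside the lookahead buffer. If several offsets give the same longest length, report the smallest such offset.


Try each offset into the search buffer:
  offset=1 (pos 3, char 'b'): match length 0
  offset=2 (pos 2, char 'a'): match length 0
  offset=3 (pos 1, char 'f'): match length 3
  offset=4 (pos 0, char 'b'): match length 0
Longest match has length 3 at offset 3.
next_char = character at position 4 + 3 = 7 -> 'a'

Best match: offset=3, length=3 (matching 'fab' starting at position 1)
LZ77 triple: (3, 3, 'a')


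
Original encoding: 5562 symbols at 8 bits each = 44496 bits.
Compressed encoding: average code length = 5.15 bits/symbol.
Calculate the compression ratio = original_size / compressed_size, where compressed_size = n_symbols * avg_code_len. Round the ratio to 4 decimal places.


original_size = n_symbols * orig_bits = 5562 * 8 = 44496 bits
compressed_size = n_symbols * avg_code_len = 5562 * 5.15 = 28644.3 bits
ratio = original_size / compressed_size = 44496 / 28644.3 = 1.5534

Compression ratio = 1.5534


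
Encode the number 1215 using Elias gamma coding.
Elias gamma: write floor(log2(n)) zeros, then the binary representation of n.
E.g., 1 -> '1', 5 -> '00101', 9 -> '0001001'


num_bits = floor(log2(1215)) + 1 = 11
leading_zeros = num_bits - 1 = 10
binary(1215) = 10010111111

Elias gamma(1215) = '0000000000' + '10010111111' = 000000000010010111111 (21 bits)


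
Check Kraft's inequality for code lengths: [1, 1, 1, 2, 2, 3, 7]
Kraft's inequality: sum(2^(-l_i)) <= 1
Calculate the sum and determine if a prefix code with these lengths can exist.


Sum = 2^(-1) + 2^(-1) + 2^(-1) + 2^(-2) + 2^(-2) + 2^(-3) + 2^(-7)
    = 0.5 + 0.5 + 0.5 + 0.25 + 0.25 + 0.125 + 0.0078125
    = 273/128 = 2.1328125
Since 2.1328125 > 1, Kraft's inequality is NOT satisfied.
A prefix code with these lengths CANNOT exist.

Kraft sum = 2.1328125. Not satisfied.


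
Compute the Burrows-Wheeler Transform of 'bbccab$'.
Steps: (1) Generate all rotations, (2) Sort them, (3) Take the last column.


Rotations (sorted):
  0: $bbccab -> last char: b
  1: ab$bbcc -> last char: c
  2: b$bbcca -> last char: a
  3: bbccab$ -> last char: $
  4: bccab$b -> last char: b
  5: cab$bbc -> last char: c
  6: ccab$bb -> last char: b


BWT = bca$bcb


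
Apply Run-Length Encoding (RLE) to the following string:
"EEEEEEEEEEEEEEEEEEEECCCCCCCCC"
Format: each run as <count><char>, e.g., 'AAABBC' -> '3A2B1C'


Scanning runs left to right:
  i=0: run of 'E' x 20 -> '20E'
  i=20: run of 'C' x 9 -> '9C'

RLE = 20E9C


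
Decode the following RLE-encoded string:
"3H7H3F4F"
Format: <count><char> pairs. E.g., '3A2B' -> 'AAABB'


Expanding each <count><char> pair:
  3H -> 'HHH'
  7H -> 'HHHHHHH'
  3F -> 'FFF'
  4F -> 'FFFF'

Decoded = HHHHHHHHHHFFFFFFF


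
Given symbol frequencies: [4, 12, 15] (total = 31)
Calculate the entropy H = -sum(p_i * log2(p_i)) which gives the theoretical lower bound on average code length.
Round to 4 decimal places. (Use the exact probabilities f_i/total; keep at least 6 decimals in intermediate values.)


Per-symbol terms -p_i * log2(p_i) with p_i = f_i/31:
  p = 4/31 = 0.129032: log2(p) = -2.954196, -p*log2(p) = 0.381187
  p = 12/31 = 0.387097: log2(p) = -1.369234, -p*log2(p) = 0.530026
  p = 15/31 = 0.483871: log2(p) = -1.047306, -p*log2(p) = 0.506761
H = 0.381187 + 0.530026 + 0.506761 = 1.417974

H = 1.418 bits/symbol


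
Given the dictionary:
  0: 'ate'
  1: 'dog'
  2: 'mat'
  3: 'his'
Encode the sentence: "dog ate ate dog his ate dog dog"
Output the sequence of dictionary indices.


Look up each word in the dictionary:
  'dog' -> 1
  'ate' -> 0
  'ate' -> 0
  'dog' -> 1
  'his' -> 3
  'ate' -> 0
  'dog' -> 1
  'dog' -> 1

Encoded: [1, 0, 0, 1, 3, 0, 1, 1]


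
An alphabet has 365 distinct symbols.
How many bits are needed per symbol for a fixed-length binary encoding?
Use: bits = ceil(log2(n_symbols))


log2(365) = 8.5118
Bracket: 2^8 = 256 < 365 <= 2^9 = 512
So ceil(log2(365)) = 9

bits = ceil(log2(365)) = ceil(8.5118) = 9 bits


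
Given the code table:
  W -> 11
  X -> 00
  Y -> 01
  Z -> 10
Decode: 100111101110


Decoding:
10 -> Z
01 -> Y
11 -> W
10 -> Z
11 -> W
10 -> Z


Result: ZYWZWZ


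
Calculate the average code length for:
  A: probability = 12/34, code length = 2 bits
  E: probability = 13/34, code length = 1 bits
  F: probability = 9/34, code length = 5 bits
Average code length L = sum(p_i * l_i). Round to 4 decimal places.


Weighted contributions p_i * l_i:
  A: (12/34) * 2 = 24/34
  E: (13/34) * 1 = 13/34
  F: (9/34) * 5 = 45/34
Sum = (24 + 13 + 45)/34 = 82/34

L = 82/34 = 2.4118 bits/symbol


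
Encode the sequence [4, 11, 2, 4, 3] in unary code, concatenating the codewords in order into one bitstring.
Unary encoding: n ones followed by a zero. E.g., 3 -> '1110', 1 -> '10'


Encode each number as n ones followed by a terminating 0:
  4 -> 11110 (5 bits)
  11 -> 111111111110 (12 bits)
  2 -> 110 (3 bits)
  4 -> 11110 (5 bits)
  3 -> 1110 (4 bits)
Total length = 5 + 12 + 3 + 5 + 4 = 29 bits.

Unary([4, 11, 2, 4, 3]) = 11110111111111110110111101110 (29 bits)


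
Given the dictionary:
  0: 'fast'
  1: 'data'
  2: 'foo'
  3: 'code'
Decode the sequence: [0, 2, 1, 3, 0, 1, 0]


Look up each index in the dictionary:
  0 -> 'fast'
  2 -> 'foo'
  1 -> 'data'
  3 -> 'code'
  0 -> 'fast'
  1 -> 'data'
  0 -> 'fast'

Decoded: "fast foo data code fast data fast"


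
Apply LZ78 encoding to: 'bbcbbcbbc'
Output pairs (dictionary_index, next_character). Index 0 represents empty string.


LZ78 encoding steps:
Dictionary: {0: ''}
Step 1: w='' (idx 0), next='b' -> output (0, 'b'), add 'b' as idx 1
Step 2: w='b' (idx 1), next='c' -> output (1, 'c'), add 'bc' as idx 2
Step 3: w='b' (idx 1), next='b' -> output (1, 'b'), add 'bb' as idx 3
Step 4: w='' (idx 0), next='c' -> output (0, 'c'), add 'c' as idx 4
Step 5: w='bb' (idx 3), next='c' -> output (3, 'c'), add 'bbc' as idx 5


Encoded: [(0, 'b'), (1, 'c'), (1, 'b'), (0, 'c'), (3, 'c')]


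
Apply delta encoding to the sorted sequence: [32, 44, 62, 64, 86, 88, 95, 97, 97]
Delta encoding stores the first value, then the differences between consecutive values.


First value: 32
Deltas:
  44 - 32 = 12
  62 - 44 = 18
  64 - 62 = 2
  86 - 64 = 22
  88 - 86 = 2
  95 - 88 = 7
  97 - 95 = 2
  97 - 97 = 0


Delta encoded: [32, 12, 18, 2, 22, 2, 7, 2, 0]


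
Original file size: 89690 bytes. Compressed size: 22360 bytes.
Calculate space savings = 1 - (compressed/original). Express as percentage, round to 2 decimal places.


ratio = compressed/original = 22360/89690 = 0.249303
savings = 1 - ratio = 1 - 0.249303 = 0.750697
as a percentage: 0.750697 * 100 = 75.07%

Space savings = 1 - 22360/89690 = 75.07%


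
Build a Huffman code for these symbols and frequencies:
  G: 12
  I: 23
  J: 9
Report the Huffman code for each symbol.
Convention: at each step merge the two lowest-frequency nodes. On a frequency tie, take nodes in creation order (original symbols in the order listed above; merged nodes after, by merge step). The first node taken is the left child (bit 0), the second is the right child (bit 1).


Huffman tree construction:
Step 1: Merge J(9) + G(12) = 21
Step 2: Merge (J+G)(21) + I(23) = 44
Read each symbol's code off the tree from the root (left child = 0, right child = 1).

Codes:
  G: 01 (length 2)
  I: 1 (length 1)
  J: 00 (length 2)
Average code length: 65/44 = 1.4773 bits/symbol


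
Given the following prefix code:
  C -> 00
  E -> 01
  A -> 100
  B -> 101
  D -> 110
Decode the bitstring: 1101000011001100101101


Decoding step by step:
Bits 110 -> D
Bits 100 -> A
Bits 00 -> C
Bits 110 -> D
Bits 01 -> E
Bits 100 -> A
Bits 101 -> B
Bits 101 -> B


Decoded message: DACDEABB


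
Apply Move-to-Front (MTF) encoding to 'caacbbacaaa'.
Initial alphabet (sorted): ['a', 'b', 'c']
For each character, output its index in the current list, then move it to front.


MTF encoding:
'c': index 2 in ['a', 'b', 'c'] -> ['c', 'a', 'b']
'a': index 1 in ['c', 'a', 'b'] -> ['a', 'c', 'b']
'a': index 0 in ['a', 'c', 'b'] -> ['a', 'c', 'b']
'c': index 1 in ['a', 'c', 'b'] -> ['c', 'a', 'b']
'b': index 2 in ['c', 'a', 'b'] -> ['b', 'c', 'a']
'b': index 0 in ['b', 'c', 'a'] -> ['b', 'c', 'a']
'a': index 2 in ['b', 'c', 'a'] -> ['a', 'b', 'c']
'c': index 2 in ['a', 'b', 'c'] -> ['c', 'a', 'b']
'a': index 1 in ['c', 'a', 'b'] -> ['a', 'c', 'b']
'a': index 0 in ['a', 'c', 'b'] -> ['a', 'c', 'b']
'a': index 0 in ['a', 'c', 'b'] -> ['a', 'c', 'b']


Output: [2, 1, 0, 1, 2, 0, 2, 2, 1, 0, 0]


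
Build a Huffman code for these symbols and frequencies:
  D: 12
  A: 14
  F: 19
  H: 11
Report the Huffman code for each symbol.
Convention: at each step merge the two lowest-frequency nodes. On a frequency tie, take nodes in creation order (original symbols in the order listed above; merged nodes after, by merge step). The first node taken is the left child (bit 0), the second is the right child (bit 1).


Huffman tree construction:
Step 1: Merge H(11) + D(12) = 23
Step 2: Merge A(14) + F(19) = 33
Step 3: Merge (H+D)(23) + (A+F)(33) = 56
Read each symbol's code off the tree from the root (left child = 0, right child = 1).

Codes:
  D: 01 (length 2)
  A: 10 (length 2)
  F: 11 (length 2)
  H: 00 (length 2)
Average code length: 112/56 = 2.0000 bits/symbol


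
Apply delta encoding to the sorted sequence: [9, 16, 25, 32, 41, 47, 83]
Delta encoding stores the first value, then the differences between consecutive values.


First value: 9
Deltas:
  16 - 9 = 7
  25 - 16 = 9
  32 - 25 = 7
  41 - 32 = 9
  47 - 41 = 6
  83 - 47 = 36


Delta encoded: [9, 7, 9, 7, 9, 6, 36]


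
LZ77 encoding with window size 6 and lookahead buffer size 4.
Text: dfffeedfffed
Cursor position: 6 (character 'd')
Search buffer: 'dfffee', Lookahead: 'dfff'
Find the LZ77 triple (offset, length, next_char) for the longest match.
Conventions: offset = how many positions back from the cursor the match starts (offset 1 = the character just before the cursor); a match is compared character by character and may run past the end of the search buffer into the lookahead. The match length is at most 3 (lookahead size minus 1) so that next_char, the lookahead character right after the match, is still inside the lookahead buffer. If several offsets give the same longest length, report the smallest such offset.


Try each offset into the search buffer:
  offset=1 (pos 5, char 'e'): match length 0
  offset=2 (pos 4, char 'e'): match length 0
  offset=3 (pos 3, char 'f'): match length 0
  offset=4 (pos 2, char 'f'): match length 0
  offset=5 (pos 1, char 'f'): match length 0
  offset=6 (pos 0, char 'd'): match length 3
Longest match has length 3 at offset 6.
next_char = character at position 6 + 3 = 9 -> 'f'

Best match: offset=6, length=3 (matching 'dff' starting at position 0)
LZ77 triple: (6, 3, 'f')


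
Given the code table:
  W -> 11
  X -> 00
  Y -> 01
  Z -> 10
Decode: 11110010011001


Decoding:
11 -> W
11 -> W
00 -> X
10 -> Z
01 -> Y
10 -> Z
01 -> Y


Result: WWXZYZY


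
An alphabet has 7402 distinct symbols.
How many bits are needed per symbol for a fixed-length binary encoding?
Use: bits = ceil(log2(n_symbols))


log2(7402) = 12.8537
Bracket: 2^12 = 4096 < 7402 <= 2^13 = 8192
So ceil(log2(7402)) = 13

bits = ceil(log2(7402)) = ceil(12.8537) = 13 bits


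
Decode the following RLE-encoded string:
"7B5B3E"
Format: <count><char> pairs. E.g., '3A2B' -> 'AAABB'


Expanding each <count><char> pair:
  7B -> 'BBBBBBB'
  5B -> 'BBBBB'
  3E -> 'EEE'

Decoded = BBBBBBBBBBBBEEE


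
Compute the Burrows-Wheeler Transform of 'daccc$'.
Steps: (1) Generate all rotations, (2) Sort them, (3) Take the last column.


Rotations (sorted):
  0: $daccc -> last char: c
  1: accc$d -> last char: d
  2: c$dacc -> last char: c
  3: cc$dac -> last char: c
  4: ccc$da -> last char: a
  5: daccc$ -> last char: $


BWT = cdcca$


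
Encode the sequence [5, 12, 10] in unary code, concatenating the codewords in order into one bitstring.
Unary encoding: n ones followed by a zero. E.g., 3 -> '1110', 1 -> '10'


Encode each number as n ones followed by a terminating 0:
  5 -> 111110 (6 bits)
  12 -> 1111111111110 (13 bits)
  10 -> 11111111110 (11 bits)
Total length = 6 + 13 + 11 = 30 bits.

Unary([5, 12, 10]) = 111110111111111111011111111110 (30 bits)


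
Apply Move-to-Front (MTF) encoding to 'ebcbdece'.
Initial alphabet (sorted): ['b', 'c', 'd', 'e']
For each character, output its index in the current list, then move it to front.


MTF encoding:
'e': index 3 in ['b', 'c', 'd', 'e'] -> ['e', 'b', 'c', 'd']
'b': index 1 in ['e', 'b', 'c', 'd'] -> ['b', 'e', 'c', 'd']
'c': index 2 in ['b', 'e', 'c', 'd'] -> ['c', 'b', 'e', 'd']
'b': index 1 in ['c', 'b', 'e', 'd'] -> ['b', 'c', 'e', 'd']
'd': index 3 in ['b', 'c', 'e', 'd'] -> ['d', 'b', 'c', 'e']
'e': index 3 in ['d', 'b', 'c', 'e'] -> ['e', 'd', 'b', 'c']
'c': index 3 in ['e', 'd', 'b', 'c'] -> ['c', 'e', 'd', 'b']
'e': index 1 in ['c', 'e', 'd', 'b'] -> ['e', 'c', 'd', 'b']


Output: [3, 1, 2, 1, 3, 3, 3, 1]
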